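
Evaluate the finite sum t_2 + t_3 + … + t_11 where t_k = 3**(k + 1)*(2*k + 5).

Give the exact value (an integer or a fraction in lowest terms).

Step 1: r(k) = 3*(2*k + 7)/(2*k + 5).
Gosper form: A/B · C(k+1)/C(k) with A=3, B=1, C=k + 5/2.
Solve (3)·f(k+1) − (1)·f(k) = k + 5/2.
d = 1 from the (0,0,1) case.
Solving with deg f ≤ 1: f(k) = (k + 1)/2.
R(k) = B(k−1)·f(k)/C(k) = (k + 1)/(2*k + 5); s_k = R·t_k = 3**(k + 1)*(k + 1).
s_(k+1) − s_k = 3**(k + 1)*(2*k + 5) = t_k.
Sum = s_(12) − s_(2); s_(12) = 20726199, s_(2) = 81 ⇒ 20726118.

Σ = 20726118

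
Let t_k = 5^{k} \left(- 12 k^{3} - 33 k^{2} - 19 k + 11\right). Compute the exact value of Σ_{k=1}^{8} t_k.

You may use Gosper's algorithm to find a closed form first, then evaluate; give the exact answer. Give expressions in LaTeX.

r(k) = 5*(12*k**3 + 69*k**2 + 121*k + 53)/(12*k**3 + 33*k**2 + 19*k - 11) after simplifying.
Factor: A=5; B=1; C=k**3 + 11*k**2/4 + 19*k/12 - 11/12.
Set up (5)·f(k+1) − (1)·f(k) − (k**3 + 11*k**2/4 + 19*k/12 - 11/12) = 0.
d = 3 from the (0,0,3) case.
A polynomial solution: f(k) = (3*k**3 - 3*k**2 + k - 4)/12.
R(k) = B(k−1)·f(k)/C(k) = (3*k**3 - 3*k**2 + k - 4)/(12*k**3 + 33*k**2 + 19*k - 11); s_k = R·t_k = 5**k*(-3*k**3 + 3*k**2 - k + 4).
Verify: 5**k*(-12*k**3 - 33*k**2 - 19*k + 11) matches t_k.
Evaluate s at k=9 and k=1: -3806640625 and 15; difference -3806640640.

Σ = -3806640640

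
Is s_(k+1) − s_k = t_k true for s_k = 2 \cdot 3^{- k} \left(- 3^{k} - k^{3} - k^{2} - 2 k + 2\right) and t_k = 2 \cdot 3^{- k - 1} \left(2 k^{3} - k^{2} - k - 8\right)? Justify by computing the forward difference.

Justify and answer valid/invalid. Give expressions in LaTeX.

valid (s_(k+1) − s_k reduces to t_k)

s_(k+1) = 2*(-3*3**k - k**3 - 4*k**2 - 7*k - 2)/(3*3**k)
s_(k+1) − s_k = 2*3**(-k - 1)*(2*k**3 - k**2 - k - 8)
(s_(k+1) − s_k) − t_k = 0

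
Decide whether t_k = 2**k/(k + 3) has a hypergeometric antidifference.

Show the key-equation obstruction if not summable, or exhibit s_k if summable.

t_(k+1)/t_k = 2*(k + 3)/(k + 4).
A = 2*k + 6, B = k + 4, C = 1.
Key eq: (2*k + 6)·f(k+1) = (k + 3)·f(k) + (1).
Bound: deg f ≤ -1.
Negative degree bound (-1): no f exists, t_k not Gosper-summable.

No. Not Gosper-summable.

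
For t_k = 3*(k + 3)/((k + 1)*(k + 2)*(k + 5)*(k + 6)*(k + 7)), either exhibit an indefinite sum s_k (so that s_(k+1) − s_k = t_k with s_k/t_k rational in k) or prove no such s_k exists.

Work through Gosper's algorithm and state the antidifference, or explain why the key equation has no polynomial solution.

s_k = k*(k**2 + 12*k + 41)/(30*(k**3 + 12*k**2 + 41*k + 30))

t_(k+1)/t_k = (k + 1)*(k + 4)*(k + 5)/((k + 3)**2*(k + 8)).
Gosper form: A/B · C(k+1)/C(k) with A=k + 1, B=k + 8, C=k**3 + 10*k**2 + 33*k + 36.
Need (k + 1)·f(k+1) − (k + 7)·f(k) = k**3 + 10*k**2 + 33*k + 36.
Degrees (1,1,3) ⇒ d ≤ 6.
Coefficient equations give f(k) = k*(k + 2)*(k + 3)*(k + 4)*(k**2 + 12*k + 41)/90.
Then R = B(k−1)f/C = k*(k + 2)*(k + 7)*(k**2 + 12*k + 41)/(90*(k + 3)), so s_k = R(k)·t_k = k*(k**2 + 12*k + 41)/(30*(k**3 + 12*k**2 + 41*k + 30)).
Check: Δs_k = 3*(k + 3)/(k**5 + 21*k**4 + 163*k**3 + 567*k**2 + 844*k + 420). ✓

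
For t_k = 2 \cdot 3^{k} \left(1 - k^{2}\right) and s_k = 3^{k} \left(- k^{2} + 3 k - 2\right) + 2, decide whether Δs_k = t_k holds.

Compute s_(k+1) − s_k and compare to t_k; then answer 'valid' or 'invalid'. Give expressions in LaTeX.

Valid — Δs_k = t_k.

s_(k+1) = 3**(k + 1)*(3*k - (k + 1)**2 + 1) + 2
s_(k+1) − s_k = 2*3**k*(1 - k**2)
(s_(k+1) − s_k) − t_k = 0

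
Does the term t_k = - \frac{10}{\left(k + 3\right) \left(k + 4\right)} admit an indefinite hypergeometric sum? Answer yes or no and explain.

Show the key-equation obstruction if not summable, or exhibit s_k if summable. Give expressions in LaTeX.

Yes. s_k = - \frac{10 k}{3 k + 9}.

t_(k+1)/t_k = (k + 3)/(k + 5).
A = k + 3, B = k + 5, C = 1.
Set up (k + 3)·f(k+1) − (k + 4)·f(k) − (1) = 0.
From deg A=1, deg B=1, deg C=0: d=1.
Solving with deg f ≤ 1: f(k) = k/3.
Get s_k = R·t_k = -10*k/(3*k + 9) with R(k) = B(k−1)f(k)/C(k) = k*(k + 4)/3.
Check: Δs_k = -10/(k**2 + 7*k + 12). ✓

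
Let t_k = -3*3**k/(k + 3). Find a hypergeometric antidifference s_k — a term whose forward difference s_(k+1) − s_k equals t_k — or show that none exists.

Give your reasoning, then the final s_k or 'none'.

none (Gosper's algorithm certifies no s_k)

t_(k+1)/t_k = 3*(k + 3)/(k + 4).
Factor: A=3*k + 9; B=k + 4; C=1.
Set up (3*k + 9)·f(k+1) − (k + 3)·f(k) − (1) = 0.
d = -1 from the (1,1,0) case.
Negative degree bound (-1): no f exists, t_k not Gosper-summable.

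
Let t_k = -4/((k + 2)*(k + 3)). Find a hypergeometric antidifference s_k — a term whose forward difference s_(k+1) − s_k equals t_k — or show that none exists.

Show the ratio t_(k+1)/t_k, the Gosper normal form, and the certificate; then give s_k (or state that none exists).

t_(k+1)/t_k = (k + 2)/(k + 4).
Normal form (A,B,C) = (k + 2, k + 4, 1).
Need (k + 2)·f(k+1) − (k + 3)·f(k) = 1.
Bound: deg f ≤ 1.
A polynomial solution: f(k) = k/2.
Then R = B(k−1)f/C = k*(k + 3)/2, so s_k = R(k)·t_k = -2*k/(k + 2).
s_(k+1) − s_k = -4/(k**2 + 5*k + 6) = t_k.

s_k = -2*k/(k + 2)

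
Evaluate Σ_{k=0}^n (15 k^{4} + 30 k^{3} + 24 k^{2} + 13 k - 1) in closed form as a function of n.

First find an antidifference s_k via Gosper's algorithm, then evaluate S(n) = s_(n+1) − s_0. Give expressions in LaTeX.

S(n) = 3 n^{5} + 15 n^{4} + 28 n^{3} + 26 n^{2} + 9 n - 1

Compute t_(k+1)/t_k: get (15*k**4 + 90*k**3 + 204*k**2 + 211*k + 81)/(15*k**4 + 30*k**3 + 24*k**2 + 13*k - 1).
Take A(k)=1, B(k)=1, C(k)=k**4 + 2*k**3 + 8*k**2/5 + 13*k/15 - 1/15.
Need (1)·f(k+1) − (1)·f(k) = k**4 + 2*k**3 + 8*k**2/5 + 13*k/15 - 1/15.
Degrees (0,0,4) ⇒ d ≤ 5.
A polynomial solution: f(k) = k*(3*k**4 - 2*k**2 + 2*k - 4)/15.
Certificate R = B(k−1)f/C = k*(3*k**4 - 2*k**2 + 2*k - 4)/(15*k**4 + 30*k**3 + 24*k**2 + 13*k - 1) gives s_k = k*(3*k**4 - 2*k**2 + 2*k - 4).
Δs = 15*k**4 + 30*k**3 + 24*k**2 + 13*k - 1, as required.
s_(n+1) = 3*n**5 + 15*n**4 + 28*n**3 + 26*n**2 + 9*n - 1 and s_(0) = 0, so S(n) = 3*n**5 + 15*n**4 + 28*n**3 + 26*n**2 + 9*n - 1.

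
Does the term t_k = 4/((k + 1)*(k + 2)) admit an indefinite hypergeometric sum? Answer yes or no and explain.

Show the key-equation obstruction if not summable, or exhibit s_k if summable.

The ratio is (k + 1)/(k + 3).
Factor: A=k + 1; B=k + 3; C=1.
Key eq: (k + 1)·f(k+1) = (k + 2)·f(k) + (1).
Degrees (1,1,0) ⇒ d ≤ 1.
Match coefficients ⇒ f(k) = k.
Certificate R = B(k−1)f/C = k*(k + 2) gives s_k = 4*k/(k + 1).
Δs = 4/(k**2 + 3*k + 2), as required.

Yes. s_k = 4*k/(k + 1).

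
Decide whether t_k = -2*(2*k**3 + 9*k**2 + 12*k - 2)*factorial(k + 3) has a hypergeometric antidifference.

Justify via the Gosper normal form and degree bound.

The ratio is (2*k**4 + 23*k**3 + 96*k**2 + 165*k + 84)/(2*k**3 + 9*k**2 + 12*k - 2).
A = k + 4, B = 1, C = k**3 + 9*k**2/2 + 6*k - 1.
Solve (k + 4)·f(k+1) − (1)·f(k) = k**3 + 9*k**2/2 + 6*k - 1.
d = 2 from the (1,0,3) case.
Solving with deg f ≤ 2: f(k) = (2*k**2 - k - 2)/2.
Certificate R = B(k−1)f/C = (2*k**2 - k - 2)/(2*k**3 + 9*k**2 + 12*k - 2) gives s_k = 2*(-2*k**2 + k + 2)*factorial(k + 3).
Δs = -2*(2*k**3 + 9*k**2 + 12*k - 2)*factorial(k + 3), as required.

Yes. s_k = 2*(-2*k**2 + k + 2)*factorial(k + 3).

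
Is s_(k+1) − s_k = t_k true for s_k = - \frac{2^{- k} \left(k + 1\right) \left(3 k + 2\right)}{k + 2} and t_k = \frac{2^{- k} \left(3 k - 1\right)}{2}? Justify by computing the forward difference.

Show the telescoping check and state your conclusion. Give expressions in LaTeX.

s_(k+1) = -(k + 2)*(3*k + 5)/(2*2**k*(k + 3))
s_(k+1) − s_k = (3*k**3 + 11*k**2 + 2*k - 8)/(2*2**k*(k**2 + 5*k + 6))
(s_(k+1) − s_k) − t_k = (-3*k**2 - 11*k - 2)/(2*2**k*(k**2 + 5*k + 6))

Invalid: residual \frac{2^{- k} \left(- 3 k^{2} - 11 k - 2\right)}{2 \left(k^{2} + 5 k + 6\right)} ≠ 0.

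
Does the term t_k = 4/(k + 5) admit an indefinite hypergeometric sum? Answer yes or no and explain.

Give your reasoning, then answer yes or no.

No — t_k has no hypergeometric antidifference.

Compute t_(k+1)/t_k: get (k + 5)/(k + 6).
So A=k + 5 and B=k + 6, with C=1.
Need (k + 5)·f(k+1) − (k + 5)·f(k) = 1.
deg f ≤ 0 (via 1,1,0).
Write f(k) = c0. Then LHS − RHS = -1, requiring -1 = 0: contradictory. No certificate.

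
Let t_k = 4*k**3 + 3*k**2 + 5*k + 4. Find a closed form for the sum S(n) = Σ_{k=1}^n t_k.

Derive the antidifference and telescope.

S(n) = n*(n**3 + 3*n**2 + 5*n + 7)

The ratio is (4*k**3 + 15*k**2 + 23*k + 16)/(4*k**3 + 3*k**2 + 5*k + 4).
Gosper form: A/B · C(k+1)/C(k) with A=1, B=1, C=k**3 + 3*k**2/4 + 5*k/4 + 1.
Set up (1)·f(k+1) − (1)·f(k) − (k**3 + 3*k**2/4 + 5*k/4 + 1) = 0.
Degrees (0,0,3) ⇒ d ≤ 4.
Solving with deg f ≤ 4: f(k) = k*(k**3 - k**2 + 2*k + 2)/4.
So s_k = (B(k−1)f/C)·t_k = (k*(k**3 - k**2 + 2*k + 2)/(4*k**3 + 3*k**2 + 5*k + 4))·t_k = k*(k**3 - k**2 + 2*k + 2).
s_(k+1) − s_k = 4*k**3 + 3*k**2 + 5*k + 4 = t_k.
Σ_(k=1)^n t_k = s_(n+1) − s_(1) = (n**4 + 3*n**3 + 5*n**2 + 7*n + 4) − (4), i.e. n*(n**3 + 3*n**2 + 5*n + 7).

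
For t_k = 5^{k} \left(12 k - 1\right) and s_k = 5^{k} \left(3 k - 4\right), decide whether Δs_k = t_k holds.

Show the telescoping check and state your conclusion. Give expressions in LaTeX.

s_(k+1) = 5**(k + 1)*(3*k - 1)
s_(k+1) − s_k = 5**k*(12*k - 1)
(s_(k+1) − s_k) − t_k = 0

Valid: the claim telescopes to t_k.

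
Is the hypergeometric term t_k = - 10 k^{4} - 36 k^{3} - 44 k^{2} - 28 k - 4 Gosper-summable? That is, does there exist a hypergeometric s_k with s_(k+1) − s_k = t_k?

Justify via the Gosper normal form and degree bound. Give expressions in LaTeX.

Step 1: r(k) = (5*k**4 + 38*k**3 + 106*k**2 + 132*k + 61)/(5*k**4 + 18*k**3 + 22*k**2 + 14*k + 2).
A = 1, B = 1, C = k**4 + 18*k**3/5 + 22*k**2/5 + 14*k/5 + 2/5.
f must satisfy (1)·f(k+1) − (1)·f(k) = k**4 + 18*k**3/5 + 22*k**2/5 + 14*k/5 + 2/5.
Bound: deg f ≤ 5.
Coefficient equations give f(k) = k*(2*k**4 + 4*k**3 + k - 3)/10.
R(k) = B(k−1)·f(k)/C(k) = k*(2*k**4 + 4*k**3 + k - 3)/(2*(5*k**4 + 18*k**3 + 22*k**2 + 14*k + 2)); s_k = R·t_k = k*(-2*k**4 - 4*k**3 - k + 3).
Verify: -10*k**4 - 36*k**3 - 44*k**2 - 28*k - 4 matches t_k.

Yes. s_k = k \left(- 2 k^{4} - 4 k^{3} - k + 3\right).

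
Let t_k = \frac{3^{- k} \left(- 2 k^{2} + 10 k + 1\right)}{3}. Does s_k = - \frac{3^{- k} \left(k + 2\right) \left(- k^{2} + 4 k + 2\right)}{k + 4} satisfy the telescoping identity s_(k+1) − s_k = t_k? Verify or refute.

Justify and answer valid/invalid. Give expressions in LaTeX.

Invalid: residual \frac{2 \cdot 3^{- k} \left(2 k^{3} + k^{2} - 53 k - 10\right)}{3 \left(k^{2} + 9 k + 20\right)} ≠ 0.

s_(k+1) = (k**3 + k**2 - 11*k - 15)/(3*3**k*(k + 5))
s_(k+1) − s_k = k*(-2*k**3 - 4*k**2 + 53*k + 103)/(3*3**k*(k**2 + 9*k + 20))
(s_(k+1) − s_k) − t_k = 2*(2*k**3 + k**2 - 53*k - 10)/(3*3**k*(k**2 + 9*k + 20))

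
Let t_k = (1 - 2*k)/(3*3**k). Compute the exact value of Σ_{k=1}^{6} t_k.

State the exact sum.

Σ = -722/2187

t_(k+1)/t_k = (2*k + 1)/(3*(2*k - 1)).
Gosper form: A/B · C(k+1)/C(k) with A=1/3, B=1, C=k - 1/2.
Key eq: (1/3)·f(k+1) = (1)·f(k) + (k - 1/2).
From deg A=0, deg B=0, deg C=1: d=1.
Solve for f: f(k) = -3*k/2 (degree 1 ≤ 1).
Then R = B(k−1)f/C = -3*k/(2*k - 1), so s_k = R(k)·t_k = k/3**k.
Verify: (1 - 2*k)/(3*3**k) matches t_k.
Evaluate s at k=7 and k=1: 7/2187 and 1/3; difference -722/2187.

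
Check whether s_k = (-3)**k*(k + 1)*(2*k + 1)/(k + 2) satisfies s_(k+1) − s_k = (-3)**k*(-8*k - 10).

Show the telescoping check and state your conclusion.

Invalid: residual (-3)**k*(8*k**2 + 28*k + 21)/(k**2 + 5*k + 6) ≠ 0.

s_(k+1) = (-3)**(k + 1)*(k + 2)*(2*k + 3)/(k + 3)
s_(k+1) − s_k = (-3)**k*(-8*k**3 - 42*k**2 - 70*k - 39)/(k**2 + 5*k + 6)
(s_(k+1) − s_k) − t_k = (-3)**k*(8*k**2 + 28*k + 21)/(k**2 + 5*k + 6)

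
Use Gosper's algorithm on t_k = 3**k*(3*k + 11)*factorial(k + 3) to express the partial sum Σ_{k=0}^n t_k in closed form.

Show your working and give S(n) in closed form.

Ratio r(k) = 3*(k + 4)*(3*k + 14)/(3*k + 11).
Normal form (A,B,C) = (3*k + 12, 1, k + 11/3).
Need (3*k + 12)·f(k+1) − (1)·f(k) = k + 11/3.
From deg A=1, deg B=0, deg C=1: d=0.
A polynomial solution: f(k) = 1/3.
R(k) = B(k−1)·f(k)/C(k) = 1/(3*k + 11); s_k = R·t_k = 3**k*factorial(k + 3).
Verify: 3**k*(3*k + 11)*factorial(k + 3) matches t_k.
Σ_(k=0)^n t_k = s_(n+1) − s_(0) = (3**(n + 1)*factorial(n + 4)) − (6), i.e. 3*3**n*factorial(n + 4) - 6.

S(n) = 3*3**n*factorial(n + 4) - 6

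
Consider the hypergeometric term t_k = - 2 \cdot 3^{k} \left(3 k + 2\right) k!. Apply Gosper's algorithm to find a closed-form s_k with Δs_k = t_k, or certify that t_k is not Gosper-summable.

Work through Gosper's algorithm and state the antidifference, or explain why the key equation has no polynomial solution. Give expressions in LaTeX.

s_k = - 2 \cdot 3^{k} k!

Ratio r(k) = 3*(k + 1)*(3*k + 5)/(3*k + 2).
Take A(k)=3*k + 3, B(k)=1, C(k)=k + 2/3.
Key eq: (3*k + 3)·f(k+1) = (1)·f(k) + (k + 2/3).
Bound: deg f ≤ 0.
Coefficient equations give f(k) = 1/3.
R(k) = B(k−1)·f(k)/C(k) = 1/(3*k + 2); s_k = R·t_k = -2*3**k*factorial(k).
s_(k+1) − s_k = -2*3**k*(3*k + 2)*factorial(k) = t_k.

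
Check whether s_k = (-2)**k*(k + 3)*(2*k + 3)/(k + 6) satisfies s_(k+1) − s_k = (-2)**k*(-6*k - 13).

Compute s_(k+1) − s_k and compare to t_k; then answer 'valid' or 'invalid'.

s_(k+1) = (-2)**(k + 1)*(k + 4)*(2*k + 5)/(k + 7)
s_(k+1) − s_k = (-2)**k*(-6*k**3 - 73*k**2 - 268*k - 303)/(k**2 + 13*k + 42)
(s_(k+1) − s_k) − t_k = (-2)**k*(18*k**2 + 153*k + 243)/(k**2 + 13*k + 42)

Invalid: residual (-2)**k*(18*k**2 + 153*k + 243)/(k**2 + 13*k + 42) ≠ 0.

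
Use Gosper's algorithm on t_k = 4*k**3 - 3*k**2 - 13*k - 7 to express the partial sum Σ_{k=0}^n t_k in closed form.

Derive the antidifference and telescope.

S(n) = n**4 + n**3 - 7*n**2 - 14*n - 7

Compute t_(k+1)/t_k: get (4*k**3 + 9*k**2 - 7*k - 19)/(4*k**3 - 3*k**2 - 13*k - 7).
Gosper form: A/B · C(k+1)/C(k) with A=1, B=1, C=k**3 - 3*k**2/4 - 13*k/4 - 7/4.
Need (1)·f(k+1) − (1)·f(k) = k**3 - 3*k**2/4 - 13*k/4 - 7/4.
d = 4 from the (0,0,3) case.
A polynomial solution: f(k) = k*(k**3 - 3*k**2 - 4*k - 1)/4.
Get s_k = R·t_k = k*(k**3 - 3*k**2 - 4*k - 1) with R(k) = B(k−1)f(k)/C(k) = k*(k**3 - 3*k**2 - 4*k - 1)/(4*k**3 - 3*k**2 - 13*k - 7).
Check: Δs_k = 4*k**3 - 3*k**2 - 13*k - 7. ✓
s_(n+1) = n**4 + n**3 - 7*n**2 - 14*n - 7 and s_(0) = 0, so S(n) = n**4 + n**3 - 7*n**2 - 14*n - 7.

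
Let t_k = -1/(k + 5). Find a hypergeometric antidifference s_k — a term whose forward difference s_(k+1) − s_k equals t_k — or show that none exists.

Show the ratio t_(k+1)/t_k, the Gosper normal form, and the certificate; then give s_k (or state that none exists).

none — t_k is not Gosper-summable

The ratio is (k + 5)/(k + 6).
Gosper form: A/B · C(k+1)/C(k) with A=k + 5, B=k + 6, C=1.
Key eq: (k + 5)·f(k+1) = (k + 5)·f(k) + (1).
From deg A=1, deg B=1, deg C=0: d=0.
Put f(k) = c0: A·f(k+1) − B(k−1)·f(k) − C = -1; need -1 = 0 — inconsistent ⇒ no f, not summable.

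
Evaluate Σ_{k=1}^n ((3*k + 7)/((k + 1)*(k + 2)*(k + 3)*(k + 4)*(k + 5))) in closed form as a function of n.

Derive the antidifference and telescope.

S(n) = n*(n**2 + 11*n + 38)/(40*(n**3 + 11*n**2 + 38*n + 40))

The ratio is (k + 1)*(3*k + 10)/((k + 6)*(3*k + 7)).
Factor: A=k + 1; B=k + 6; C=k + 7/3.
Solve (k + 1)·f(k+1) − (k + 5)·f(k) = k + 7/3.
Bound: deg f ≤ 4.
Solving with deg f ≤ 4: f(k) = k*(k + 2)*(k**2 + 8*k + 19)/36.
Certificate R = B(k−1)f/C = k*(k + 2)*(k + 5)*(k**2 + 8*k + 19)/(12*(3*k + 7)) gives s_k = k*(k**2 + 8*k + 19)/(12*(k**3 + 8*k**2 + 19*k + 12)).
Check: Δs_k = (3*k + 7)/(k**5 + 15*k**4 + 85*k**3 + 225*k**2 + 274*k + 120). ✓
Evaluate: s_(n+1) = (n**3 + 11*n**2 + 38*n + 28)/(12*(n**3 + 11*n**2 + 38*n + 40)); subtract s_(1) = 7/120 ⇒ S(n) = n*(n**2 + 11*n + 38)/(40*(n**3 + 11*n**2 + 38*n + 40)).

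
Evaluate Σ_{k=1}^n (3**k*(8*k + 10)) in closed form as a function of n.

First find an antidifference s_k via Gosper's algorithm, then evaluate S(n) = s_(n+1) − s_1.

S(n) = 12*3**n*n + 9*3**n - 9

The ratio is 3*(4*k + 9)/(4*k + 5).
Gosper form: A/B · C(k+1)/C(k) with A=3, B=1, C=k + 5/4.
Solve (3)·f(k+1) − (1)·f(k) = k + 5/4.
From deg A=0, deg B=0, deg C=1: d=1.
Solve for f: f(k) = (4*k - 1)/8 (degree 1 ≤ 1).
Get s_k = R·t_k = 3**k*(4*k - 1) with R(k) = B(k−1)f(k)/C(k) = (4*k - 1)/(2*(4*k + 5)).
Check: Δs_k = 3**k*(8*k + 10). ✓
Telescope: S(n) = s_(n+1) − s_(1) = 3**(n + 1)*(4*n + 3) − (9) = 12*3**n*n + 9*3**n - 9.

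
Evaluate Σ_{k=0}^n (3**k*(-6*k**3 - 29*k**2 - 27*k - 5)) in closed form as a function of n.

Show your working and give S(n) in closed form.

Ratio r(k) = 3*(6*k**3 + 47*k**2 + 103*k + 67)/(6*k**3 + 29*k**2 + 27*k + 5).
Take A(k)=3, B(k)=1, C(k)=k**3 + 29*k**2/6 + 9*k/2 + 5/6.
Key eq: (3)·f(k+1) = (1)·f(k) + (k**3 + 29*k**2/6 + 9*k/2 + 5/6).
From deg A=0, deg B=0, deg C=3: d=3.
Solve for f: f(k) = (3*k**3 + k**2 - 3*k + 1)/6 (degree 3 ≤ 3).
Certificate R = B(k−1)f/C = (3*k**3 + k**2 - 3*k + 1)/(6*k**3 + 29*k**2 + 27*k + 5) gives s_k = 3**k*(-3*k**3 - k**2 + 3*k - 1).
Verify: 3**k*(-6*k**3 - 29*k**2 - 27*k - 5) matches t_k.
Σ_(k=0)^n t_k = s_(n+1) − s_(0) = (3**(n + 1)*(-3*n**3 - 10*n**2 - 8*n - 2)) − (-1), i.e. -9*3**n*n**3 - 30*3**n*n**2 - 24*3**n*n - 6*3**n + 1.

S(n) = -9*3**n*n**3 - 30*3**n*n**2 - 24*3**n*n - 6*3**n + 1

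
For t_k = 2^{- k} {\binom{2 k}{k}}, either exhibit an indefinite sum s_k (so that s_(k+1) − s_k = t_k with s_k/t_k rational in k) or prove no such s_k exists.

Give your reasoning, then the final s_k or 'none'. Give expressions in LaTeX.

Ratio r(k) = (2*k + 1)/(k + 1).
Normal form (A,B,C) = (2*k + 1, k + 1, 1).
Solve (2*k + 1)·f(k+1) − (k)·f(k) = 1.
d = -1 from the (1,1,0) case.
d = -1 < 0 ⇒ no nonzero polynomial f; not summable.

none — t_k is not Gosper-summable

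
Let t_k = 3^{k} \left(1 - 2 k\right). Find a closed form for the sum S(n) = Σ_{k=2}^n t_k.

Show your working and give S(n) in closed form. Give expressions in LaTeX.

The ratio is 3*(2*k + 1)/(2*k - 1).
Factor: A=3; B=1; C=k - 1/2.
Set up (3)·f(k+1) − (1)·f(k) − (k - 1/2) = 0.
From deg A=0, deg B=0, deg C=1: d=1.
Solving with deg f ≤ 1: f(k) = (k - 2)/2.
R(k) = B(k−1)·f(k)/C(k) = (k - 2)/(2*k - 1); s_k = R·t_k = 3**k*(2 - k).
Check: Δs_k = 3**k*(1 - 2*k). ✓
Evaluate: s_(n+1) = 3**(n + 1)*(1 - n); subtract s_(2) = 0 ⇒ S(n) = 3**(n + 1)*(1 - n).

S(n) = 3^{n + 1} \left(1 - n\right)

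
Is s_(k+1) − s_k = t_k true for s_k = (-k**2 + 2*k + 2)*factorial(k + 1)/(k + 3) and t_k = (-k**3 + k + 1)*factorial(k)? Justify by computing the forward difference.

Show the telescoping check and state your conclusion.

s_(k+1) = -(k**2 - 3)*factorial(k + 2)/(k + 4)
s_(k+1) − s_k = -(k**4 + 4*k**3 + k**2 - 5*k - 10)*factorial(k + 1)/((k + 3)*(k + 4))
(s_(k+1) − s_k) − t_k = 2*(k**4 + 3*k**3 - 2*k**2 - 2*k - 1)*factorial(k)/((k + 3)*(k + 4))

Invalid: residual 2*(k**4 + 3*k**3 - 2*k**2 - 2*k - 1)*factorial(k)/((k + 3)*(k + 4)) ≠ 0.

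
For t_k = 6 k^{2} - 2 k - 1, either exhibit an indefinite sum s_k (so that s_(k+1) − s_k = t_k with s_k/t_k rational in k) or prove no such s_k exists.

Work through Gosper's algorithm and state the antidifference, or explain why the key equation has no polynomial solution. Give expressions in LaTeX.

s_k = k \left(2 k^{2} - 4 k + 1\right)

Compute t_(k+1)/t_k: get (6*k**2 + 10*k + 3)/(6*k**2 - 2*k - 1).
Take A(k)=1, B(k)=1, C(k)=k**2 - k/3 - 1/6.
Solve (1)·f(k+1) − (1)·f(k) = k**2 - k/3 - 1/6.
deg f ≤ 3 (via 0,0,2).
Match coefficients ⇒ f(k) = k*(2*k**2 - 4*k + 1)/6.
R(k) = B(k−1)·f(k)/C(k) = k*(2*k**2 - 4*k + 1)/(6*k**2 - 2*k - 1); s_k = R·t_k = k*(2*k**2 - 4*k + 1).
Check: Δs_k = 6*k**2 - 2*k - 1. ✓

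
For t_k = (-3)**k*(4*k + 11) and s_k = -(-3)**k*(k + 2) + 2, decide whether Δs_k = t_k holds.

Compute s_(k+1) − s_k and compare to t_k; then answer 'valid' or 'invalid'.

Valid: the claim telescopes to t_k.

s_(k+1) = 3*(-3)**k*(k + 3) + 2
s_(k+1) − s_k = (-3)**k*(4*k + 11)
(s_(k+1) − s_k) − t_k = 0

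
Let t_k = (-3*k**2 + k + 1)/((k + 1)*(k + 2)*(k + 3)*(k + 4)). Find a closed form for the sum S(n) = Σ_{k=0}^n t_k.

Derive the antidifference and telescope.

S(n) = (-n**3 + 4*n + 3)/(3*(n**3 + 9*n**2 + 26*n + 24))

Step 1: r(k) = (k + 1)*(k - 3*(k + 1)**2 + 2)/((k + 5)*(-3*k**2 + k + 1)).
A = k + 1, B = k + 5, C = k**2 - k/3 - 1/3.
Need (k + 1)·f(k+1) − (k + 4)·f(k) = k**2 - k/3 - 1/3.
deg f ≤ 3 (via 1,1,2).
A polynomial solution: f(k) = k*(k**2 - 3*k - 1)/9.
Certificate R = B(k−1)f/C = k*(k + 4)*(k**2 - 3*k - 1)/(3*(3*k**2 - k - 1)) gives s_k = k*(-k**2 + 3*k + 1)/(3*(k + 1)*(k + 2)*(k + 3)).
Δs = (-3*k**2 + k + 1)/(k**4 + 10*k**3 + 35*k**2 + 50*k + 24), as required.
Evaluate: s_(n+1) = (-n**3 + 4*n + 3)/(3*(n**3 + 9*n**2 + 26*n + 24)); subtract s_(0) = 0 ⇒ S(n) = (-n**3 + 4*n + 3)/(3*(n**3 + 9*n**2 + 26*n + 24)).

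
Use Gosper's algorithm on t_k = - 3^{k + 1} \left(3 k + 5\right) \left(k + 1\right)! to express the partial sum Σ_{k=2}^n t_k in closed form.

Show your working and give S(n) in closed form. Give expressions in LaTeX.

r(k) = 3*(k + 2)*(3*k + 8)/(3*k + 5) after simplifying.
Factor: A=3*k + 6; B=1; C=k + 5/3.
Set up (3*k + 6)·f(k+1) − (1)·f(k) − (k + 5/3) = 0.
From deg A=1, deg B=0, deg C=1: d=0.
Solving with deg f ≤ 0: f(k) = 1/3.
R(k) = B(k−1)·f(k)/C(k) = 1/(3*k + 5); s_k = R·t_k = -3**(k + 1)*factorial(k + 1).
s_(k+1) − s_k = -3**(k + 1)*(3*k + 5)*factorial(k + 1) = t_k.
Σ_(k=2)^n t_k = s_(n+1) − s_(2) = (-3**(n + 2)*factorial(n + 2)) − (-162), i.e. -9*3**n*factorial(n + 2) + 162.

S(n) = - 9 \cdot 3^{n} \left(n + 2\right)! + 162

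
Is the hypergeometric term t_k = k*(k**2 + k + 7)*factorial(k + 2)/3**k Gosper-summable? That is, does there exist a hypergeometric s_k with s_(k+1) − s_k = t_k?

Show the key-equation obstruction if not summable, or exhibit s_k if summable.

Compute t_(k+1)/t_k: get (k + 1)*(k + 3)*(k + (k + 1)**2 + 8)/(3*k*(k**2 + k + 7)).
So A=k/3 + 1 and B=1, with C=k**3 + k**2 + 7*k.
Solve (k/3 + 1)·f(k+1) − (1)·f(k) = k**3 + k**2 + 7*k.
d = 2 from the (1,0,3) case.
Coefficient equations give f(k) = 3*(k**2 - k + 1).
Certificate R = B(k−1)f/C = 3*(k**2 - k + 1)/(k*(k**2 + k + 7)) gives s_k = 3**(1 - k)*(k**2 - k + 1)*factorial(k + 2).
Check: Δs_k = k*(k**2 + k + 7)*factorial(k + 2)/3**k. ✓

Yes. s_k = 3**(1 - k)*(k**2 - k + 1)*factorial(k + 2).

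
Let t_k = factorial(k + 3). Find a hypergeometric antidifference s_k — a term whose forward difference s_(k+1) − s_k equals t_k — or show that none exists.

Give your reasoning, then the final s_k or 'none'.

not Gosper-summable; s_k does not exist

Compute t_(k+1)/t_k: get k + 4.
Normal form (A,B,C) = (k + 4, 1, 1).
f must satisfy (k + 4)·f(k+1) − (1)·f(k) = 1.
Degrees (1,0,0) ⇒ d ≤ -1.
deg f ≤ -1 is impossible — no certificate.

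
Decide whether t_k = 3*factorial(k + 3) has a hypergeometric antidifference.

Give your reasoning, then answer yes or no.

t_(k+1)/t_k = k + 4.
Gosper form: A/B · C(k+1)/C(k) with A=k + 4, B=1, C=1.
Need (k + 4)·f(k+1) − (1)·f(k) = 1.
From deg A=1, deg B=0, deg C=0: d=-1.
Negative degree bound (-1): no f exists, t_k not Gosper-summable.

No — negative degree bound, so no certificate f.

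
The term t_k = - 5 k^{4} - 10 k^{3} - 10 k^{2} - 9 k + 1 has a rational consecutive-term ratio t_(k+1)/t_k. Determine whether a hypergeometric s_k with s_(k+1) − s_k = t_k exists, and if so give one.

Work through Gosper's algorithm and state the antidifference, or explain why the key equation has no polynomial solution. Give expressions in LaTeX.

t_(k+1)/t_k = (5*k**4 + 30*k**3 + 70*k**2 + 79*k + 33)/(5*k**4 + 10*k**3 + 10*k**2 + 9*k - 1).
A = 1, B = 1, C = k**4 + 2*k**3 + 2*k**2 + 9*k/5 - 1/5.
Key eq: (1)·f(k+1) = (1)·f(k) + (k**4 + 2*k**3 + 2*k**2 + 9*k/5 - 1/5).
deg f ≤ 5 (via 0,0,4).
Solve for f: f(k) = k*(k**4 + 2*k - 4)/5 (degree 5 ≤ 5).
Then R = B(k−1)f/C = k*(k**4 + 2*k - 4)/(5*k**4 + 10*k**3 + 10*k**2 + 9*k - 1), so s_k = R(k)·t_k = k*(-k**4 - 2*k + 4).
Check: Δs_k = -5*k**4 - 10*k**3 - 10*k**2 - 9*k + 1. ✓

s_k = k \left(- k^{4} - 2 k + 4\right)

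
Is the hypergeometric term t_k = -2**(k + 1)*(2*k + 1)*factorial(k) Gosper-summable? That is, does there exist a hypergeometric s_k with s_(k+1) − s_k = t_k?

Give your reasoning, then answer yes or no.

Step 1: r(k) = 2*(k + 1)*(2*k + 3)/(2*k + 1).
Take A(k)=2*k + 2, B(k)=1, C(k)=k + 1/2.
Solve (2*k + 2)·f(k+1) − (1)·f(k) = k + 1/2.
From deg A=1, deg B=0, deg C=1: d=0.
Match coefficients ⇒ f(k) = 1/2.
Get s_k = R·t_k = -2**(k + 1)*factorial(k) with R(k) = B(k−1)f(k)/C(k) = 1/(2*k + 1).
Verify: -2**(k + 1)*(2*k + 1)*factorial(k) matches t_k.

Yes. s_k = -2**(k + 1)*factorial(k).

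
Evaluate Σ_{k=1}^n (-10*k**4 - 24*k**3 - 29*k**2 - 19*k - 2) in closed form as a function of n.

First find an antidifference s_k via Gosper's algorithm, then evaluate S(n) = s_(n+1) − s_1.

S(n) = n*(-2*n**4 - 11*n**3 - 25*n**2 - 30*n - 16)

Ratio r(k) = (10*k**4 + 64*k**3 + 161*k**2 + 189*k + 84)/(10*k**4 + 24*k**3 + 29*k**2 + 19*k + 2).
Gosper form: A/B · C(k+1)/C(k) with A=1, B=1, C=k**4 + 12*k**3/5 + 29*k**2/10 + 19*k/10 + 1/5.
Key eq: (1)·f(k+1) = (1)·f(k) + (k**4 + 12*k**3/5 + 29*k**2/10 + 19*k/10 + 1/5).
From deg A=0, deg B=0, deg C=4: d=5.
A polynomial solution: f(k) = k*(2*k**4 + k**3 + k**2 + k - 3)/10.
So s_k = (B(k−1)f/C)·t_k = (k*(2*k**4 + k**3 + k**2 + k - 3)/(10*k**4 + 24*k**3 + 29*k**2 + 19*k + 2))·t_k = k*(-2*k**4 - k**3 - k**2 - k + 3).
Δs = -10*k**4 - 24*k**3 - 29*k**2 - 19*k - 2, as required.
Σ_(k=1)^n t_k = s_(n+1) − s_(1) = (-2*n**5 - 11*n**4 - 25*n**3 - 30*n**2 - 16*n - 2) − (-2), i.e. n*(-2*n**4 - 11*n**3 - 25*n**2 - 30*n - 16).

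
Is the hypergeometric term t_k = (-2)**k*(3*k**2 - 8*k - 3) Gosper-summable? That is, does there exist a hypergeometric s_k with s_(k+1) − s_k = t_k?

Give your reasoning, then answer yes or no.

Yes. s_k = (-2)**k*(-k**2 + 4*k - 1).

r(k) = 2*(-3*k**2 + 2*k + 8)/(3*k**2 - 8*k - 3) after simplifying.
Normal form (A,B,C) = (-2, 1, k**2 - 8*k/3 - 1).
f must satisfy (-2)·f(k+1) − (1)·f(k) = k**2 - 8*k/3 - 1.
Degrees (0,0,2) ⇒ d ≤ 2.
Solve for f: f(k) = -(k**2 - 4*k + 1)/3 (degree 2 ≤ 2).
Certificate R = B(k−1)f/C = -(k**2 - 4*k + 1)/((k - 3)*(3*k + 1)) gives s_k = (-2)**k*(-k**2 + 4*k - 1).
s_(k+1) − s_k = (-2)**k*(3*k**2 - 8*k - 3) = t_k.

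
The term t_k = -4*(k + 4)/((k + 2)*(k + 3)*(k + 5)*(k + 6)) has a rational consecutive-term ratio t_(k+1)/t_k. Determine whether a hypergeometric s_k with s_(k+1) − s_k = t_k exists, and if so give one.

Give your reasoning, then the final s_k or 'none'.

Step 1: r(k) = (k + 2)*(k + 5)**2/((k + 4)**2*(k + 7)).
Gosper form: A/B · C(k+1)/C(k) with A=k + 2, B=k + 7, C=k**2 + 8*k + 16.
f must satisfy (k + 2)·f(k+1) − (k + 6)·f(k) = k**2 + 8*k + 16.
Bound: deg f ≤ 4.
A polynomial solution: f(k) = k*(k + 3)*(k + 4)*(k + 7)/20.
R(k) = B(k−1)·f(k)/C(k) = k*(k + 3)*(k + 6)*(k + 7)/(20*(k + 4)); s_k = R·t_k = k*(-k - 7)/(5*(k**2 + 7*k + 10)).
Check: Δs_k = 4*(-k - 4)/(k**4 + 16*k**3 + 91*k**2 + 216*k + 180). ✓

s_k = k*(-k - 7)/(5*(k**2 + 7*k + 10))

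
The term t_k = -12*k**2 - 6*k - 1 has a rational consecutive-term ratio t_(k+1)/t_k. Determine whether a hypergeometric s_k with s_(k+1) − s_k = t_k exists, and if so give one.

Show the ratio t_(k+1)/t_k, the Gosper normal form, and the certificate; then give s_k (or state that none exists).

Compute t_(k+1)/t_k: get (12*k**2 + 30*k + 19)/(12*k**2 + 6*k + 1).
Gosper form: A/B · C(k+1)/C(k) with A=1, B=1, C=k**2 + k/2 + 1/12.
Key eq: (1)·f(k+1) = (1)·f(k) + (k**2 + k/2 + 1/12).
deg f ≤ 3 (via 0,0,2).
Match coefficients ⇒ f(k) = k**2*(4*k - 3)/12.
Then R = B(k−1)f/C = k**2*(4*k - 3)/(12*k**2 + 6*k + 1), so s_k = R(k)·t_k = k**2*(3 - 4*k).
Check: Δs_k = -12*k**2 - 6*k - 1. ✓

s_k = k**2*(3 - 4*k)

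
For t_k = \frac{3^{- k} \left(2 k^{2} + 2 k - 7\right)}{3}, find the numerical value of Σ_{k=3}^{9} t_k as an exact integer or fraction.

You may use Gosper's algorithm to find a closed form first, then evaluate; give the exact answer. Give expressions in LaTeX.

t_(k+1)/t_k = (2*k**2 + 6*k - 3)/(3*(2*k**2 + 2*k - 7)).
A = 1/3, B = 1, C = k**2 + k - 7/2.
Solve (1/3)·f(k+1) − (1)·f(k) = k**2 + k - 7/2.
Bound: deg f ≤ 2.
A polynomial solution: f(k) = -3*(k**2 + 2*k - 2)/2.
Get s_k = R·t_k = (-k**2 - 2*k + 2)/3**k with R(k) = B(k−1)f(k)/C(k) = -3*(k**2 + 2*k - 2)/(2*k**2 + 2*k - 7).
s_(k+1) − s_k = (2*k**2 + 2*k - 7)/(3*3**k) = t_k.
Evaluate s at k=10 and k=3: -118/59049 and -13/27; difference 28313/59049.

Σ = 28313/59049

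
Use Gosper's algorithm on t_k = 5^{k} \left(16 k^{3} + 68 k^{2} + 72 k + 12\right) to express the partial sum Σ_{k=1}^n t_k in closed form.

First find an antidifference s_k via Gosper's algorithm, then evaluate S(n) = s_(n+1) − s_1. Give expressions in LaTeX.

S(n) = 20 \cdot 5^{n} n^{3} + 70 \cdot 5^{n} n^{2} + 70 \cdot 5^{n} n + 10 \cdot 5^{n} - 10

Step 1: r(k) = 5*(4*k**3 + 29*k**2 + 64*k + 42)/(4*k**3 + 17*k**2 + 18*k + 3).
So A=5 and B=1, with C=k**3 + 17*k**2/4 + 9*k/2 + 3/4.
f must satisfy (5)·f(k+1) − (1)·f(k) = k**3 + 17*k**2/4 + 9*k/2 + 3/4.
Degrees (0,0,3) ⇒ d ≤ 3.
Match coefficients ⇒ f(k) = (2*k**3 + k**2 - k - 1)/8.
Get s_k = R·t_k = 2*5**k*(2*k**3 + k**2 - k - 1) with R(k) = B(k−1)f(k)/C(k) = (2*k**3 + k**2 - k - 1)/(2*(4*k**3 + 17*k**2 + 18*k + 3)).
Δs = 5**k*(16*k**3 + 68*k**2 + 72*k + 12), as required.
Σ_(k=1)^n t_k = s_(n+1) − s_(1) = (5**(n + 1)*(4*n**3 + 14*n**2 + 14*n + 2)) − (10), i.e. 20*5**n*n**3 + 70*5**n*n**2 + 70*5**n*n + 10*5**n - 10.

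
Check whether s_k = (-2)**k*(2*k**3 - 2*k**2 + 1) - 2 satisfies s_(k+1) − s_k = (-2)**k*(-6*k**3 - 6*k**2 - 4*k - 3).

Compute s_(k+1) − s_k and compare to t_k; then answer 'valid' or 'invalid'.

Valid: the claim telescopes to t_k.

s_(k+1) = -2*(-2)**k*(2*(k + 1)**3 - 2*(k + 1)**2 + 1) - 2
s_(k+1) − s_k = (-2)**k*(-6*k**3 - 6*k**2 - 4*k - 3)
(s_(k+1) − s_k) − t_k = 0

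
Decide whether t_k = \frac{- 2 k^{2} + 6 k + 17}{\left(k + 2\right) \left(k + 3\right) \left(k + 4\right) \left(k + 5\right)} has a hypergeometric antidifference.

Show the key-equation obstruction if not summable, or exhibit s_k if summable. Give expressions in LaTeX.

Yes. s_k = \frac{k \left(k^{2} + 25 k + 42\right)}{8 \left(k + 2\right) \left(k + 3\right) \left(k + 4\right)}.

The ratio is (k + 2)*(6*k - 2*(k + 1)**2 + 23)/((k + 6)*(-2*k**2 + 6*k + 17)).
A = k + 2, B = k + 6, C = k**2 - 3*k - 17/2.
f must satisfy (k + 2)·f(k+1) − (k + 5)·f(k) = k**2 - 3*k - 17/2.
deg f ≤ 3 (via 1,1,2).
Solve for f: f(k) = -k*(k**2 + 25*k + 42)/16 (degree 3 ≤ 3).
Certificate R = B(k−1)f/C = -k*(k + 5)*(k**2 + 25*k + 42)/(8*(2*k**2 - 6*k - 17)) gives s_k = k*(k**2 + 25*k + 42)/(8*(k + 2)*(k + 3)*(k + 4)).
Δs = (-2*k**2 + 6*k + 17)/(k**4 + 14*k**3 + 71*k**2 + 154*k + 120), as required.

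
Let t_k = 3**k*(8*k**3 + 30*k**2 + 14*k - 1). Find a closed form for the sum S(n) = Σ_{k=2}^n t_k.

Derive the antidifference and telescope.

S(n) = 12*3**n*n**3 + 27*3**n*n**2 + 12*3**n*n - 153

Compute t_(k+1)/t_k: get 3*(8*k**3 + 54*k**2 + 98*k + 51)/(8*k**3 + 30*k**2 + 14*k - 1).
Normal form (A,B,C) = (3, 1, k**3 + 15*k**2/4 + 7*k/4 - 1/8).
Set up (3)·f(k+1) − (1)·f(k) − (k**3 + 15*k**2/4 + 7*k/4 - 1/8) = 0.
Bound: deg f ≤ 3.
Coefficient equations give f(k) = (k - 1)*(4*k**2 + k - 1)/8.
Get s_k = R·t_k = 3**k*(4*k**3 - 3*k**2 - 2*k + 1) with R(k) = B(k−1)f(k)/C(k) = (k - 1)*(4*k**2 + k - 1)/(8*k**3 + 30*k**2 + 14*k - 1).
Check: Δs_k = 3**k*(8*k**3 + 30*k**2 + 14*k - 1). ✓
Telescope: S(n) = s_(n+1) − s_(2) = 3**(n + 1)*n*(4*n**2 + 9*n + 4) − (153) = 12*3**n*n**3 + 27*3**n*n**2 + 12*3**n*n - 153.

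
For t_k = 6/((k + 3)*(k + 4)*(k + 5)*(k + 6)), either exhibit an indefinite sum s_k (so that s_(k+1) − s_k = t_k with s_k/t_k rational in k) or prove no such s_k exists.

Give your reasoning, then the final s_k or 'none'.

Step 1: r(k) = (k + 3)/(k + 7).
A = k + 3, B = k + 7, C = 1.
f must satisfy (k + 3)·f(k+1) − (k + 6)·f(k) = 1.
Degrees (1,1,0) ⇒ d ≤ 3.
Solve for f: f(k) = k*(k**2 + 12*k + 47)/180 (degree 3 ≤ 3).
Certificate R = B(k−1)f/C = k*(k + 6)*(k**2 + 12*k + 47)/180 gives s_k = k*(k**2 + 12*k + 47)/(30*(k + 3)*(k + 4)*(k + 5)).
Check: Δs_k = 6/(k**4 + 18*k**3 + 119*k**2 + 342*k + 360). ✓

s_k = k*(k**2 + 12*k + 47)/(30*(k + 3)*(k + 4)*(k + 5))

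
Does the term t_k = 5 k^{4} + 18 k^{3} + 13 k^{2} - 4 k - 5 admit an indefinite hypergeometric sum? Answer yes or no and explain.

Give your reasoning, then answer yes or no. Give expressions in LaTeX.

Yes. s_k = k \left(k^{4} + 2 k^{3} - 3 k^{2} - 4 k - 1\right).

r(k) = (5*k**4 + 38*k**3 + 97*k**2 + 96*k + 27)/(5*k**4 + 18*k**3 + 13*k**2 - 4*k - 5) after simplifying.
Normal form (A,B,C) = (1, 1, k**4 + 18*k**3/5 + 13*k**2/5 - 4*k/5 - 1).
f must satisfy (1)·f(k+1) − (1)·f(k) = k**4 + 18*k**3/5 + 13*k**2/5 - 4*k/5 - 1.
Bound: deg f ≤ 5.
Match coefficients ⇒ f(k) = k*(k**2 - k - 1)*(k**2 + 3*k + 1)/5.
So s_k = (B(k−1)f/C)·t_k = (k*(k**2 - k - 1)*(k**2 + 3*k + 1)/(5*k**4 + 18*k**3 + 13*k**2 - 4*k - 5))·t_k = k*(k**4 + 2*k**3 - 3*k**2 - 4*k - 1).
Check: Δs_k = 5*k**4 + 18*k**3 + 13*k**2 - 4*k - 5. ✓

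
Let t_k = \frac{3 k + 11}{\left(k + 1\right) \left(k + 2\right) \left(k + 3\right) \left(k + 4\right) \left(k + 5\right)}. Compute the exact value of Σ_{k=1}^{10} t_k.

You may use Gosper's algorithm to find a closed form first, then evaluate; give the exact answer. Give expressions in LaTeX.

Step 1: r(k) = (k + 1)*(3*k + 14)/((k + 6)*(3*k + 11)).
Gosper form: A/B · C(k+1)/C(k) with A=k + 1, B=k + 6, C=k + 11/3.
Need (k + 1)·f(k+1) − (k + 5)·f(k) = k + 11/3.
Degrees (1,1,1) ⇒ d ≤ 4.
Solve for f: f(k) = k*(k + 3)*(k**2 + 7*k + 14)/24 (degree 4 ≤ 4).
Then R = B(k−1)f/C = k*(k + 3)*(k + 5)*(k**2 + 7*k + 14)/(8*(3*k + 11)), so s_k = R(k)·t_k = k*(k**2 + 7*k + 14)/(8*(k**3 + 7*k**2 + 14*k + 8)).
Check: Δs_k = (3*k + 11)/(k**5 + 15*k**4 + 85*k**3 + 225*k**2 + 274*k + 120). ✓
Sum = s_(11) − s_(1); s_(11) = 583/4680, s_(1) = 11/120 ⇒ 77/2340.

Σ = 77/2340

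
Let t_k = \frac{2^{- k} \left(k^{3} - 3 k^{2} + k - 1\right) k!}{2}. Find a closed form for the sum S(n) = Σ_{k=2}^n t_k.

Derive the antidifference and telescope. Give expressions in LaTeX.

S(n) = \frac{2^{- n} \left(6 \cdot 2^{n} + n^{3} n! - n^{2} n! - 7 n n! - 5 n!\right)}{2}

Ratio r(k) = (k + 1)*(k + (k + 1)**3 - 3*(k + 1)**2)/(2*(k**3 - 3*k**2 + k - 1)).
A = k/2 + 1/2, B = 1, C = k**3 - 3*k**2 + k - 1.
Set up (k/2 + 1/2)·f(k+1) − (1)·f(k) − (k**3 - 3*k**2 + k - 1) = 0.
Bound: deg f ≤ 2.
Solving with deg f ≤ 2: f(k) = 2*(k**2 - 4*k - 2).
Then R = B(k−1)f/C = 2*(k**2 - 4*k - 2)/(k**3 - 3*k**2 + k - 1), so s_k = R(k)·t_k = (k**2 - 4*k - 2)*factorial(k)/2**k.
Δs = (k**3 - 3*k**2 + k - 1)*factorial(k)/(2*2**k), as required.
Σ_(k=2)^n t_k = s_(n+1) − s_(2) = (2**(-n - 1)*(n**2 - 2*n - 5)*factorial(n + 1)) − (-3), i.e. (6*2**n + n**3*factorial(n) - n**2*factorial(n) - 7*n*factorial(n) - 5*factorial(n))/(2*2**n).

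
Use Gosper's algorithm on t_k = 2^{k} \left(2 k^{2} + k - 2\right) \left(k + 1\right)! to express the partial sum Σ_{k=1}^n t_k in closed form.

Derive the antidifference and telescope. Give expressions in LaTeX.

S(n) = 2 \cdot 2^{n} n \left(n + 2\right)! - 2 \cdot 2^{n} \left(n + 2\right)! + 4

t_(k+1)/t_k = 2*(k + 2)*(k + 2*(k + 1)**2 - 1)/(2*k**2 + k - 2).
So A=2*k + 4 and B=1, with C=k**2 + k/2 - 1.
Solve (2*k + 4)·f(k+1) − (1)·f(k) = k**2 + k/2 - 1.
d = 1 from the (1,0,2) case.
A polynomial solution: f(k) = (k - 2)/2.
So s_k = (B(k−1)f/C)·t_k = ((k - 2)/(2*k**2 + k - 2))·t_k = 2**k*(k - 2)*factorial(k + 1).
Δs = 2**k*(2*k**2 + k - 2)*factorial(k + 1), as required.
Evaluate: s_(n+1) = 2**(n + 1)*(n - 1)*factorial(n + 2); subtract s_(1) = -4 ⇒ S(n) = 2*2**n*n*factorial(n + 2) - 2*2**n*factorial(n + 2) + 4.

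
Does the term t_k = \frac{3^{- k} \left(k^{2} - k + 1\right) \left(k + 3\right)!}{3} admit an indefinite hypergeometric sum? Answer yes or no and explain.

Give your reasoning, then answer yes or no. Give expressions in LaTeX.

r(k) = -(k + 4)*(k - (k + 1)**2)/(3*k**2 - 3*k + 3) after simplifying.
Factor: A=k/3 + 4/3; B=1; C=k**2 - k + 1.
Need (k/3 + 4/3)·f(k+1) − (1)·f(k) = k**2 - k + 1.
Bound: deg f ≤ 1.
Solve for f: f(k) = 3*(k - 3) (degree 1 ≤ 1).
Certificate R = B(k−1)f/C = 3*(k - 3)/(k**2 - k + 1) gives s_k = (k - 3)*factorial(k + 3)/3**k.
Check: Δs_k = (k**2 - k + 1)*factorial(k + 3)/(3*3**k). ✓

Yes. s_k = 3^{- k} \left(k - 3\right) \left(k + 3\right)!.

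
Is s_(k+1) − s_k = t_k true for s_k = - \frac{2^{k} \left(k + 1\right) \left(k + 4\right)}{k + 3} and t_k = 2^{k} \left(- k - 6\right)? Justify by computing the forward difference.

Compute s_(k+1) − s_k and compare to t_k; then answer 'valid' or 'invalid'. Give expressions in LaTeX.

s_(k+1) = -2**(k + 1)*(k + 2)*(k + 5)/(k + 4)
s_(k+1) − s_k = 2**k*(-k**3 - 11*k**2 - 38*k - 44)/(k**2 + 7*k + 12)
(s_(k+1) − s_k) − t_k = 2**(k + 1)*(k**2 + 8*k + 14)/(k**2 + 7*k + 12)

Invalid: residual \frac{2^{k + 1} \left(k^{2} + 8 k + 14\right)}{k^{2} + 7 k + 12} ≠ 0.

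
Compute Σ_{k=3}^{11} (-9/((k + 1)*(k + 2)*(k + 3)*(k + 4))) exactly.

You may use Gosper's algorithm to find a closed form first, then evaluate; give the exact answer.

The ratio is (k + 1)/(k + 5).
Gosper form: A/B · C(k+1)/C(k) with A=k + 1, B=k + 5, C=1.
Set up (k + 1)·f(k+1) − (k + 4)·f(k) − (1) = 0.
Degrees (1,1,0) ⇒ d ≤ 3.
Match coefficients ⇒ f(k) = k*(k**2 + 6*k + 11)/18.
Then R = B(k−1)f/C = k*(k + 4)*(k**2 + 6*k + 11)/18, so s_k = R(k)·t_k = k*(-k**2 - 6*k - 11)/(2*(k + 1)*(k + 2)*(k + 3)).
s_(k+1) − s_k = -9/(k**4 + 10*k**3 + 35*k**2 + 50*k + 24) = t_k.
Evaluate s at k=12 and k=3: -227/455 and -19/40; difference -87/3640.

Σ = -87/3640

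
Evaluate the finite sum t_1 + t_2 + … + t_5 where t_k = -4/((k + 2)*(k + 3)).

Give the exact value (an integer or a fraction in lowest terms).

Σ = -5/6

t_(k+1)/t_k = (k + 2)/(k + 4).
A = k + 2, B = k + 4, C = 1.
Solve (k + 2)·f(k+1) − (k + 3)·f(k) = 1.
Bound: deg f ≤ 1.
Solve for f: f(k) = k/2 (degree 1 ≤ 1).
Get s_k = R·t_k = -2*k/(k + 2) with R(k) = B(k−1)f(k)/C(k) = k*(k + 3)/2.
Check: Δs_k = -4/(k**2 + 5*k + 6). ✓
Evaluate s at k=6 and k=1: -3/2 and -2/3; difference -5/6.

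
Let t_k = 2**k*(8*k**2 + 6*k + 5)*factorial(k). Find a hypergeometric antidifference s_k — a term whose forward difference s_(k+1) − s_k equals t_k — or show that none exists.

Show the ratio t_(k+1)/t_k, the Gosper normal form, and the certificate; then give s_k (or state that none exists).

t_(k+1)/t_k = 2*(8*k**3 + 30*k**2 + 41*k + 19)/(8*k**2 + 6*k + 5).
Factor: A=2*k + 2; B=1; C=k**2 + 3*k/4 + 5/8.
f must satisfy (2*k + 2)·f(k+1) − (1)·f(k) = k**2 + 3*k/4 + 5/8.
d = 1 from the (1,0,2) case.
Solving with deg f ≤ 1: f(k) = (4*k - 3)/8.
R(k) = B(k−1)·f(k)/C(k) = (4*k - 3)/(8*k**2 + 6*k + 5); s_k = R·t_k = 2**k*(4*k - 3)*factorial(k).
s_(k+1) − s_k = 2**k*(8*k**2 + 6*k + 5)*factorial(k) = t_k.

s_k = 2**k*(4*k - 3)*factorial(k)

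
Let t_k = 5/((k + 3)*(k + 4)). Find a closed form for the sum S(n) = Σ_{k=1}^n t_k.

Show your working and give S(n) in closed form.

S(n) = 5*n/(4*(n + 4))

Step 1: r(k) = (k + 3)/(k + 5).
So A=k + 3 and B=k + 5, with C=1.
Set up (k + 3)·f(k+1) − (k + 4)·f(k) − (1) = 0.
d = 1 from the (1,1,0) case.
A polynomial solution: f(k) = k/3.
Certificate R = B(k−1)f/C = k*(k + 4)/3 gives s_k = 5*k/(3*(k + 3)).
Check: Δs_k = 5/(k**2 + 7*k + 12). ✓
Telescope: S(n) = s_(n+1) − s_(1) = 5*(n + 1)/(3*(n + 4)) − (5/12) = 5*n/(4*(n + 4)).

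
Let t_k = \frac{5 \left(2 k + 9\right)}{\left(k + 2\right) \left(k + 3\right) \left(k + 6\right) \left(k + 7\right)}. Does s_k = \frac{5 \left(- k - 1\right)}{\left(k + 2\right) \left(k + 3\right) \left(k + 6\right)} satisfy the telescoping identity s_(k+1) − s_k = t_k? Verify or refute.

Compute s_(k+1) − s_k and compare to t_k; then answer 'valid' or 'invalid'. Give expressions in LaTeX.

Invalid: residual \frac{10 \left(- 3 k - 16\right)}{k^{5} + 22 k^{4} + 185 k^{3} + 740 k^{2} + 1404 k + 1008} ≠ 0.

s_(k+1) = 5*(-k - 2)/((k + 3)*(k + 4)*(k + 7))
s_(k+1) − s_k = 5*(2*k**2 + 11*k + 4)/(k**5 + 22*k**4 + 185*k**3 + 740*k**2 + 1404*k + 1008)
(s_(k+1) − s_k) − t_k = 10*(-3*k - 16)/(k**5 + 22*k**4 + 185*k**3 + 740*k**2 + 1404*k + 1008)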